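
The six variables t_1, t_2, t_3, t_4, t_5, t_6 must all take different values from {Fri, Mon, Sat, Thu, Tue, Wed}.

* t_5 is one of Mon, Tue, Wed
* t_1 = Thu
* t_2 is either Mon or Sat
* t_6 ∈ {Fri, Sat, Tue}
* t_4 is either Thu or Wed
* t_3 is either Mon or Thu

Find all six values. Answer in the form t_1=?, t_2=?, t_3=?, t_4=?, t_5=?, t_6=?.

t_1=Thu, t_2=Sat, t_3=Mon, t_4=Wed, t_5=Tue, t_6=Fri

t_1 has just one choice, so t_1 = Thu. Remove Thu from t_3, t_4.
t_3 must be Mon (only option left). Remove Mon from t_2, t_5.
t_4's domain is down to {Wed}, so t_4 = Wed. So t_5 can't be Wed.
t_5 must be Tue (only option left). Eliminate Tue elsewhere: t_6.
t_2's domain is down to {Sat}, so t_2 = Sat. Strike Sat from t_6.
That leaves t_6 = Fri.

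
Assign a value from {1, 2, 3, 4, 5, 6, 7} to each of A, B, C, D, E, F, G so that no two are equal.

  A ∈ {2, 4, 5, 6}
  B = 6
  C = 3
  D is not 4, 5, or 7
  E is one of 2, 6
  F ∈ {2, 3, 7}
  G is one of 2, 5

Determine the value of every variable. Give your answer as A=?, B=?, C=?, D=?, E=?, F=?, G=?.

B has just one choice, so B = 6. So A, D, E can't be 6.
C must be 3 (only option left). Eliminate 3 elsewhere: D, F.
E must be 2 (only option left). Remove 2 from A, D, F, G.
F's domain is down to {7}, so F = 7.
G has just one choice, so G = 5. Remove 5 from A.
A's domain is down to {4}, so A = 4.
D's domain is down to {1}, so D = 1.

A=4, B=6, C=3, D=1, E=2, F=7, G=5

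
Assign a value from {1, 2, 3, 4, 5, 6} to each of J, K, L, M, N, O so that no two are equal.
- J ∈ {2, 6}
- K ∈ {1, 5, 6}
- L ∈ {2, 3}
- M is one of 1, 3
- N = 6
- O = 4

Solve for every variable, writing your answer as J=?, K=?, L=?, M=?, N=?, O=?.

J=2, K=5, L=3, M=1, N=6, O=4

N must be 6 (only option left). Remove 6 from J, K.
O must be 4 (only option left).
J must be 2 (only option left). Strike 2 from L.
That leaves L = 3. Remove 3 from M.
M has just one choice, so M = 1. So K can't be 1.
That leaves K = 5.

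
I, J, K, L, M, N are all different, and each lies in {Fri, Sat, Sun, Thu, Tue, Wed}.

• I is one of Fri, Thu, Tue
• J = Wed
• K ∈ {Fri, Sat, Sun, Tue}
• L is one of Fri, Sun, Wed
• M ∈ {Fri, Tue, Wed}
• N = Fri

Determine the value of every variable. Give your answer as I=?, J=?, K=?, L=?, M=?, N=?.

I=Thu, J=Wed, K=Sat, L=Sun, M=Tue, N=Fri

J must be Wed (only option left). So L, M can't be Wed.
That leaves N = Fri. Strike Fri from I, K, L, M.
L must be Sun (only option left). Eliminate Sun elsewhere: K.
M has just one choice, so M = Tue. Eliminate Tue elsewhere: I, K.
I has just one choice, so I = Thu.
That leaves K = Sat.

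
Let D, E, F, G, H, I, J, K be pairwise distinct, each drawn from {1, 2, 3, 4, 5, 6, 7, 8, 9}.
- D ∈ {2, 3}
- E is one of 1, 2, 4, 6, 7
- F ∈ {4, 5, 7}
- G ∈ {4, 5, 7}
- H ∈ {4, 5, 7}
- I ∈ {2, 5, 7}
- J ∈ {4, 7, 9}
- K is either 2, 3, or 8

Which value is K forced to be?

8

F, G, H share exactly the 3 values {4, 5, 7}; by pigeonhole those values go to them, so strike 4, 5, 7 from E, I, J.
That leaves I = 2. So D, E, K can't be 2.
J's domain is down to {9}, so J = 9.
D must be 3 (only option left). So K can't be 3.
So K = 8.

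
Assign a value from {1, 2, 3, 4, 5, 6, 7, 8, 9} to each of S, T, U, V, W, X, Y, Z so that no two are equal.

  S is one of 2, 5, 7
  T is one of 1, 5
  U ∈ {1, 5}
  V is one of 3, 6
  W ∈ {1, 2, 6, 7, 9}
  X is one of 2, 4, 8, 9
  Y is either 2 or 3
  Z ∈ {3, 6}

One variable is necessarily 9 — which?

W

T and U between them cover only {1, 5} — a naked pair. Remove those values from S, W.
V and Z between them cover only {3, 6} — a naked pair. Remove those values from W, Y.
Y must be 2 (only option left). Strike 2 from S, W, X.
S's domain is down to {7}, so S = 7. So W can't be 7.
So 9 goes to W.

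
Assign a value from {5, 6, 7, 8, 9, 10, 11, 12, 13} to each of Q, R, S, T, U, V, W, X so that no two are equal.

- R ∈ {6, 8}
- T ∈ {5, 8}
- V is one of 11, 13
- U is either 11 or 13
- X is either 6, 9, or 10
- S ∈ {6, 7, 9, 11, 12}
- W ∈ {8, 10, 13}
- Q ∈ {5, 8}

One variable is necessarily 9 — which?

X

Q and T between them cover only {5, 8} — a naked pair. Remove those values from R, W.
R must be 6 (only option left). So S, X can't be 6.
The 2 variables U and V are confined to {11, 13}, which locks those values in; drop them from S, W.
W's domain is down to {10}, so W = 10. Eliminate 10 elsewhere: X.
So 9 goes to X.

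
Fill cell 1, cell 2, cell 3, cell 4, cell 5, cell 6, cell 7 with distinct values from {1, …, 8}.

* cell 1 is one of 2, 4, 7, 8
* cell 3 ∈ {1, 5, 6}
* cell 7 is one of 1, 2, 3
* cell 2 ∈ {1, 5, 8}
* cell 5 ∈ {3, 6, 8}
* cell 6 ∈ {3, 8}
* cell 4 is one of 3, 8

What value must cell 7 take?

2

cell 4 and cell 6 share exactly the 2 values {3, 8}; by pigeonhole those values go to them, so strike 3, 8 from cell 1, cell 2, cell 5, cell 7.
cell 5 must be 6 (only option left). Strike 6 from cell 3.
cell 2 and cell 3 share exactly the 2 values {1, 5}; by pigeonhole those values go to them, so strike 1, 5 from cell 7.
So cell 7 = 2.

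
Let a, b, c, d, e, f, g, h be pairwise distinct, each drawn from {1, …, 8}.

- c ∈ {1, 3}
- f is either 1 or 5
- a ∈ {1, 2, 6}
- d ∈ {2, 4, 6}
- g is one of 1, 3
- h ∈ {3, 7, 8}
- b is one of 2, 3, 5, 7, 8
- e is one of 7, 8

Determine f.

The 8 variables draw from only 8 values {1, 2, 3, 4, 5, 6, 7, 8}, so each is used; only d can be 4, hence d = 4.
The 7 still-open variables together cover exactly {1, 2, 3, 5, 6, 7, 8} — 7 values for 7 variables — and 6 appears only in a's list, so a = 6.
The 6 still-open variables draw from only 6 values {1, 2, 3, 5, 7, 8}, so each is used; only b can be 2, hence b = 2.
The 5 still-open variables draw from only 5 values {1, 3, 5, 7, 8}, so each is used; only f can be 5, hence f = 5.

5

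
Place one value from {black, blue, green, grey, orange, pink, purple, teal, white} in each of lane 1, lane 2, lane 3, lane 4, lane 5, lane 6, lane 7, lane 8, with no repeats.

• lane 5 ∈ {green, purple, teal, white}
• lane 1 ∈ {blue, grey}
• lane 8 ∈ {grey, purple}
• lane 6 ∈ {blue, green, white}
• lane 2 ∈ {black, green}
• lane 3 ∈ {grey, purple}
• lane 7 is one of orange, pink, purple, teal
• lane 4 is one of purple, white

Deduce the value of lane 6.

green

The 2 variables lane 3 and lane 8 are confined to {grey, purple}, which locks those values in; drop them from lane 1, lane 4, lane 5, lane 7.
lane 1 must be blue (only option left). Strike blue from lane 6.
That leaves lane 4 = white. Eliminate white elsewhere: lane 5, lane 6.
So lane 6 = green.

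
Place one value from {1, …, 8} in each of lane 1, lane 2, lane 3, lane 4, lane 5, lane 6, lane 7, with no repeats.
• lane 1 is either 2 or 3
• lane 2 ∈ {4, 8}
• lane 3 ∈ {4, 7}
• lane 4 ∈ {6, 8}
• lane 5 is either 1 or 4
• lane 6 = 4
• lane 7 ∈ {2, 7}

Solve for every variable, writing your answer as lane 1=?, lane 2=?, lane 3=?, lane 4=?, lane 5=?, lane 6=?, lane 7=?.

lane 6 has just one choice, so lane 6 = 4. Eliminate 4 elsewhere: lane 2, lane 3, lane 5.
lane 2's domain is down to {8}, so lane 2 = 8. So lane 4 can't be 8.
That leaves lane 3 = 7. Eliminate 7 elsewhere: lane 7.
lane 4 has just one choice, so lane 4 = 6.
lane 5 must be 1 (only option left).
lane 7 must be 2 (only option left). Remove 2 from lane 1.
lane 1 must be 3 (only option left).

lane 1=3, lane 2=8, lane 3=7, lane 4=6, lane 5=1, lane 6=4, lane 7=2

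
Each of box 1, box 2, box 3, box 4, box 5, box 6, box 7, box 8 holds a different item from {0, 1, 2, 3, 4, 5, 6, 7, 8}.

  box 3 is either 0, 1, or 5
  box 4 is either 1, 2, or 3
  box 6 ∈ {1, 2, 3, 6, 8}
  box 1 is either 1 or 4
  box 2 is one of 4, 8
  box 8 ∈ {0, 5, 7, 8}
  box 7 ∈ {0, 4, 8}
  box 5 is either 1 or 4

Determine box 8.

7

The 2 variables box 1 and box 5 are confined to {1, 4}, which locks those values in; drop them from box 2, box 3, box 4, box 6, box 7.
box 2 must be 8 (only option left). So box 6, box 7, box 8 can't be 8.
box 7's domain is down to {0}, so box 7 = 0. Remove 0 from box 3, box 8.
That leaves box 3 = 5. Eliminate 5 elsewhere: box 8.
So box 8 = 7.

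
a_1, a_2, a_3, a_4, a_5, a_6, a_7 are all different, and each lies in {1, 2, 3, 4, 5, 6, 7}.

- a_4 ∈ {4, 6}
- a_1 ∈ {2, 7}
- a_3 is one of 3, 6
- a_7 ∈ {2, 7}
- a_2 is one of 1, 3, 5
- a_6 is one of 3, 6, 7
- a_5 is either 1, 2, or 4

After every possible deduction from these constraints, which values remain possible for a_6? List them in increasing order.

3, 6

The 7 variables draw from only 7 values {1, 2, 3, 4, 5, 6, 7}, so each is used; only a_2 can be 5, hence a_2 = 5.
The 6 still-open variables draw from only 6 values {1, 2, 3, 4, 6, 7}, so each is used; only a_5 can be 1, hence a_5 = 1.
The 5 still-open variables together cover exactly {2, 3, 4, 6, 7} — 5 values for 5 variables — and 4 appears only in a_4's list, so a_4 = 4.
a_1 and a_7 between them cover only {2, 7} — a naked pair. Remove those values from a_6.
No further eliminations apply; a_6 can still be any of 3, 6.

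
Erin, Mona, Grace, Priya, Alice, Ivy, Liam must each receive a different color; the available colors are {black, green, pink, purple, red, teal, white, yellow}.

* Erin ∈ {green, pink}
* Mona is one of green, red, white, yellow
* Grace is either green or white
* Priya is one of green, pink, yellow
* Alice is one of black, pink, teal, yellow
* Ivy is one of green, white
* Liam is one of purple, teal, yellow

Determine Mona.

red

Grace and Ivy between them cover only {green, white} — a naked pair. Remove those values from Erin, Mona, Priya.
Erin must be pink (only option left). Strike pink from Priya, Alice.
Priya must be yellow (only option left). Eliminate yellow elsewhere: Mona, Alice, Liam.
So Mona = red.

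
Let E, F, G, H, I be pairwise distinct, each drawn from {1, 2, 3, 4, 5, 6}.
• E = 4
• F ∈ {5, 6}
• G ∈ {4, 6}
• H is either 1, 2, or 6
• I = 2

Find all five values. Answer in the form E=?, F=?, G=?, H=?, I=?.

E has just one choice, so E = 4. Remove 4 from G.
That leaves G = 6. Eliminate 6 elsewhere: F, H.
I has just one choice, so I = 2. So H can't be 2.
F must be 5 (only option left).
H's domain is down to {1}, so H = 1.

E=4, F=5, G=6, H=1, I=2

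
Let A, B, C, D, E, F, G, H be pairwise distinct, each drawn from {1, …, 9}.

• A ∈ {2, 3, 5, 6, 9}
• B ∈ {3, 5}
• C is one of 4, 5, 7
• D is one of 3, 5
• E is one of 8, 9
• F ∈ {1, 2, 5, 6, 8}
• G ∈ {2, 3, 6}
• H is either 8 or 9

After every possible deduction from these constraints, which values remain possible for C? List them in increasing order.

4, 7

The 2 variables B and D are confined to {3, 5}, which locks those values in; drop them from A, C, F, G.
E and H share exactly the 2 values {8, 9}; by pigeonhole those values go to them, so strike 8, 9 from A, F.
The 2 variables A and G are confined to {2, 6}, which locks those values in; drop them from F.
F has just one choice, so F = 1.
No further eliminations apply; C can still be any of 4, 7.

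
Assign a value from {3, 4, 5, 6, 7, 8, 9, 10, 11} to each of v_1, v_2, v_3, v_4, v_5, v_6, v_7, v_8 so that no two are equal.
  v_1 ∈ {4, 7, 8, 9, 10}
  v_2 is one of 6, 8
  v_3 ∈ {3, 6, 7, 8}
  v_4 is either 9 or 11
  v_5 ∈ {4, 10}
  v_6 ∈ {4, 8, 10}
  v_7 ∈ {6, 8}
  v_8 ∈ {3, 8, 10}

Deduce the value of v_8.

3

The 8 variables draw from only 8 values {3, 4, 6, 7, 8, 9, 10, 11}, so each is used; only v_4 can be 11, hence v_4 = 11.
The 7 still-open variables draw from only 7 values {3, 4, 6, 7, 8, 9, 10}, so each is used; only v_1 can be 9, hence v_1 = 9.
The 6 still-open variables together cover exactly {3, 4, 6, 7, 8, 10} — 6 values for 6 variables — and 7 appears only in v_3's list, so v_3 = 7.
Among the 5 still-open variables, 3 fits only v_8 (and all 5 values in {3, 4, 6, 8, 10} must be used), so v_8 = 3.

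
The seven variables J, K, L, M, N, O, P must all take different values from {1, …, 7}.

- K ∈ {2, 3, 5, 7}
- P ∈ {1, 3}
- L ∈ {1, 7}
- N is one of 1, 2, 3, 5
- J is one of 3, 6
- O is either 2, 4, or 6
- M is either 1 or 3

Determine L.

The 7 variables draw from only 7 values {1, 2, 3, 4, 5, 6, 7}, so each is used; only O can be 4, hence O = 4.
Among the 6 still-open variables, 6 fits only J (and all 6 values in {1, 2, 3, 5, 6, 7} must be used), so J = 6.
M and P between them cover only {1, 3} — a naked pair. Remove those values from K, L, N.
So L = 7.

7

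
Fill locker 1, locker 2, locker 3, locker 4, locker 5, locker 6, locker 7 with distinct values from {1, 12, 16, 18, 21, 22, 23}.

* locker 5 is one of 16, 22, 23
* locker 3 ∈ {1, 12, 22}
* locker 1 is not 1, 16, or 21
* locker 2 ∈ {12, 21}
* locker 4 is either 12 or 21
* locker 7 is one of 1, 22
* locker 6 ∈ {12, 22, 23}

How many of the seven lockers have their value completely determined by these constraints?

Among the 7 variables, 16 fits only locker 5 (and all 7 values in {1, 12, 16, 18, 21, 22, 23} must be used), so locker 5 = 16.
The 6 still-open variables draw from only 6 values {1, 12, 18, 21, 22, 23}, so each is used; only locker 1 can be 18, hence locker 1 = 18.
Among the 5 still-open variables, 23 fits only locker 6 (and all 5 values in {1, 12, 21, 22, 23} must be used), so locker 6 = 23.
locker 2 and locker 4 between them cover only {12, 21} — a naked pair. Remove those values from locker 3.
Determined: locker 1=18, locker 5=16, locker 6=23. The other lockers each still have more than one consistent value. That makes 3.

3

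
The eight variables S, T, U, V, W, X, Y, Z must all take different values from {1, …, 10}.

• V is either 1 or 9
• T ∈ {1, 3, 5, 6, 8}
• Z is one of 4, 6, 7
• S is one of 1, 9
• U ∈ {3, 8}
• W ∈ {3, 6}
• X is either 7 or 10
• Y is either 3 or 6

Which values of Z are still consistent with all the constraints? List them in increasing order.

4, 7

S and V share exactly the 2 values {1, 9}; by pigeonhole those values go to them, so strike 1, 9 from T.
W and Y share exactly the 2 values {3, 6}; by pigeonhole those values go to them, so strike 3, 6 from T, U, Z.
U has just one choice, so U = 8. Strike 8 from T.
T's domain is down to {5}, so T = 5.
No further eliminations apply; Z can still be any of 4, 7.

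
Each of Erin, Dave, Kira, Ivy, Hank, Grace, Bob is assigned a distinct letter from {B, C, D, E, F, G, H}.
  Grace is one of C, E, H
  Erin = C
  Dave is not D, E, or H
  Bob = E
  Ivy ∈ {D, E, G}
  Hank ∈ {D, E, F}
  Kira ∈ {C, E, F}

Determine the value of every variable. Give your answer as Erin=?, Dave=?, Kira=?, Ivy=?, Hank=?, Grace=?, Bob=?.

Erin's domain is down to {C}, so Erin = C. So Dave, Kira, Grace can't be C.
Bob has just one choice, so Bob = E. Eliminate E elsewhere: Kira, Ivy, Hank, Grace.
That leaves Kira = F. Strike F from Dave, Hank.
Hank must be D (only option left). Eliminate D elsewhere: Ivy.
Grace's domain is down to {H}, so Grace = H.
Ivy's domain is down to {G}, so Ivy = G. Remove G from Dave.
Dave must be B (only option left).

Erin=C, Dave=B, Kira=F, Ivy=G, Hank=D, Grace=H, Bob=E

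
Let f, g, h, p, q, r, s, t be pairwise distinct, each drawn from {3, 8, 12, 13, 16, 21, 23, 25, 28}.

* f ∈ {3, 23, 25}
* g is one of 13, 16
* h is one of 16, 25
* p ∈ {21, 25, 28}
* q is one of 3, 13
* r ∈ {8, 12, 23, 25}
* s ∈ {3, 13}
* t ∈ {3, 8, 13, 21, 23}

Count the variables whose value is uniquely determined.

3

q and s share exactly the 2 values {3, 13}; by pigeonhole those values go to them, so strike 3, 13 from f, g, t.
That leaves g = 16. So h can't be 16.
h's domain is down to {25}, so h = 25. Remove 25 from f, p, r.
f has just one choice, so f = 23. Remove 23 from r, t.
Determined: f=23, g=16, h=25. The other variables each still have more than one consistent value. That makes 3.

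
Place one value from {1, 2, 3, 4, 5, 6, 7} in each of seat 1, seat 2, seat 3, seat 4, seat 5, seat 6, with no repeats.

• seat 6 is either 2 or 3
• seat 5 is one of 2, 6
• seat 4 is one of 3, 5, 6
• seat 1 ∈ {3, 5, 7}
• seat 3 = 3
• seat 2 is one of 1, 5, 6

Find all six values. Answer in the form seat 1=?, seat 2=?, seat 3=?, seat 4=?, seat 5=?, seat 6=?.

seat 3 has just one choice, so seat 3 = 3. Strike 3 from seat 1, seat 4, seat 6.
seat 6 has just one choice, so seat 6 = 2. Eliminate 2 elsewhere: seat 5.
seat 5 has just one choice, so seat 5 = 6. Eliminate 6 elsewhere: seat 2, seat 4.
seat 4 has just one choice, so seat 4 = 5. Strike 5 from seat 1, seat 2.
seat 1's domain is down to {7}, so seat 1 = 7.
That leaves seat 2 = 1.

seat 1=7, seat 2=1, seat 3=3, seat 4=5, seat 5=6, seat 6=2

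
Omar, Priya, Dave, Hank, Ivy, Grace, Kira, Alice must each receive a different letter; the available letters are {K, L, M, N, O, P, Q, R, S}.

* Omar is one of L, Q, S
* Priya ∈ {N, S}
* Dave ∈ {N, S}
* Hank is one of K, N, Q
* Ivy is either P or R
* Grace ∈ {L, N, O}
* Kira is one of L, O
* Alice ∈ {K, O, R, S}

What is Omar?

Q

The 8 variables together cover exactly {K, L, N, O, P, Q, R, S} — 8 values for 8 variables — and P appears only in Ivy's list, so Ivy = P.
Among the 7 still-open variables, R fits only Alice (and all 7 values in {K, L, N, O, Q, R, S} must be used), so Alice = R.
Among the 6 still-open variables, K fits only Hank (and all 6 values in {K, L, N, O, Q, S} must be used), so Hank = K.
The 5 still-open variables draw from only 5 values {L, N, O, Q, S}, so each is used; only Omar can be Q, hence Omar = Q.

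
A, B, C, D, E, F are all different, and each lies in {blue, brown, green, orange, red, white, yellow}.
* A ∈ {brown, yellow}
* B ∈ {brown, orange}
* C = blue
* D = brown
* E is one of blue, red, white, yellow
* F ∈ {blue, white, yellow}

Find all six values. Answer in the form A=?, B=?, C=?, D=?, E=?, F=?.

A=yellow, B=orange, C=blue, D=brown, E=red, F=white

C must be blue (only option left). So E, F can't be blue.
That leaves D = brown. So A, B can't be brown.
A's domain is down to {yellow}, so A = yellow. Remove yellow from E, F.
B has just one choice, so B = orange.
F must be white (only option left). Remove white from E.
E has just one choice, so E = red.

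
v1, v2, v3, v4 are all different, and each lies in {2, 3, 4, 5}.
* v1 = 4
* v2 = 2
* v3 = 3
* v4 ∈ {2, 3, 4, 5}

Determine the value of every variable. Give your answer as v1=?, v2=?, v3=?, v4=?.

v1=4, v2=2, v3=3, v4=5

v1 must be 4 (only option left). So v4 can't be 4.
v2 must be 2 (only option left). Strike 2 from v4.
v3 has just one choice, so v3 = 3. Strike 3 from v4.
v4 has just one choice, so v4 = 5.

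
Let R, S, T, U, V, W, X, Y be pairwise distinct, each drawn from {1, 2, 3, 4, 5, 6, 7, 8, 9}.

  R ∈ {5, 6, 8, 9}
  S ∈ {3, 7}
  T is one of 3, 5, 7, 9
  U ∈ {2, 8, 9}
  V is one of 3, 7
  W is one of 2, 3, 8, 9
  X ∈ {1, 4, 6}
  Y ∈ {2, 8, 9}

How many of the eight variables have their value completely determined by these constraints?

The 2 variables S and V are confined to {3, 7}, which locks those values in; drop them from T, W.
U, W, Y between them cover only {2, 8, 9} — a naked triple. Remove those values from R, T.
T has just one choice, so T = 5. Eliminate 5 elsewhere: R.
R has just one choice, so R = 6. So X can't be 6.
Determined: R=6, T=5. The other variables each still have more than one consistent value. That makes 2.

2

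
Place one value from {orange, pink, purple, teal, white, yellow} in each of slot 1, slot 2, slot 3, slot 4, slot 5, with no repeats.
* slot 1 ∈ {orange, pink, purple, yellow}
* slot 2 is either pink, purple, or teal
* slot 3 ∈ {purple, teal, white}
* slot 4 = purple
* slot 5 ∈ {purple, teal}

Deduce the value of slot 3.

slot 4 has just one choice, so slot 4 = purple. Eliminate purple elsewhere: slot 1, slot 2, slot 3, slot 5.
That leaves slot 5 = teal. Strike teal from slot 2, slot 3.
So slot 3 = white.

white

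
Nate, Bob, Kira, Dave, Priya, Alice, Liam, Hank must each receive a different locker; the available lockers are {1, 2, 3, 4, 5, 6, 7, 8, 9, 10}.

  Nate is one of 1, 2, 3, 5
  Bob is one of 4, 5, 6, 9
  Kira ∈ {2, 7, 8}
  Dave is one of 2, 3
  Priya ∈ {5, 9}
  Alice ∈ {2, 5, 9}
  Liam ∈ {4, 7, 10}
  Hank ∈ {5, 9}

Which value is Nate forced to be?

The 2 variables Priya and Hank are confined to {5, 9}, which locks those values in; drop them from Nate, Bob, Alice.
Alice's domain is down to {2}, so Alice = 2. Remove 2 from Nate, Kira, Dave.
Dave's domain is down to {3}, so Dave = 3. Strike 3 from Nate.
So Nate = 1.

1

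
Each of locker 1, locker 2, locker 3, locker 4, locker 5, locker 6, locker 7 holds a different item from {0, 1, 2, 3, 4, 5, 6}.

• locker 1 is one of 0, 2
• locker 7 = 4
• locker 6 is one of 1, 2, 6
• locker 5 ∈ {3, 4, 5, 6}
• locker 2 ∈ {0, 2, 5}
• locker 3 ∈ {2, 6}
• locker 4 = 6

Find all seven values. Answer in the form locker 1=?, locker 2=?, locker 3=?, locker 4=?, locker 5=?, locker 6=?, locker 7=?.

locker 4 has just one choice, so locker 4 = 6. Remove 6 from locker 3, locker 5, locker 6.
That leaves locker 7 = 4. Strike 4 from locker 5.
That leaves locker 3 = 2. Eliminate 2 elsewhere: locker 1, locker 2, locker 6.
locker 6's domain is down to {1}, so locker 6 = 1.
That leaves locker 1 = 0. Remove 0 from locker 2.
locker 2 must be 5 (only option left). Remove 5 from locker 5.
That leaves locker 5 = 3.

locker 1=0, locker 2=5, locker 3=2, locker 4=6, locker 5=3, locker 6=1, locker 7=4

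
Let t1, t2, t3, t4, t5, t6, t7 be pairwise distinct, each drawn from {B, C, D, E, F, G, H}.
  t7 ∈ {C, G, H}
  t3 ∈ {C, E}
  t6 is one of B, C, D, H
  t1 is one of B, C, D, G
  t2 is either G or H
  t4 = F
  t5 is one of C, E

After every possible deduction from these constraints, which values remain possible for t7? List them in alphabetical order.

G, H

t4's domain is down to {F}, so t4 = F.
t3 and t5 between them cover only {C, E} — a naked pair. Remove those values from t1, t6, t7.
The 2 variables t2 and t7 are confined to {G, H}, which locks those values in; drop them from t1, t6.
No further eliminations apply; t7 can still be any of G, H.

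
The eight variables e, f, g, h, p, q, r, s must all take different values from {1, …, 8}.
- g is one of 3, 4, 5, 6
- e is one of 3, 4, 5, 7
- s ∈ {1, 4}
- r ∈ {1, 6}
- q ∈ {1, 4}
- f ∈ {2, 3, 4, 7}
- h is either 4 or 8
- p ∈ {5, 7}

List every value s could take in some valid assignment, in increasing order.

1, 4

Among the 8 variables, 2 fits only f (and all 8 values in {1, 2, 3, 4, 5, 6, 7, 8} must be used), so f = 2.
The 7 still-open variables draw from only 7 values {1, 3, 4, 5, 6, 7, 8}, so each is used; only h can be 8, hence h = 8.
q and s between them cover only {1, 4} — a naked pair. Remove those values from e, g, r.
That leaves r = 6. Remove 6 from g.
No further eliminations apply; s can still be any of 1, 4.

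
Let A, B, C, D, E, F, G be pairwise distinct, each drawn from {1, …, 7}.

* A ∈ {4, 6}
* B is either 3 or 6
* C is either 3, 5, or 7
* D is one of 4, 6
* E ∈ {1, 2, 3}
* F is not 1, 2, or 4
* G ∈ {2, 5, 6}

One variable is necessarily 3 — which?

The 7 variables draw from only 7 values {1, 2, 3, 4, 5, 6, 7}, so each is used; only E can be 1, hence E = 1.
The 6 still-open variables together cover exactly {2, 3, 4, 5, 6, 7} — 6 values for 6 variables — and 2 appears only in G's list, so G = 2.
A and D share exactly the 2 values {4, 6}; by pigeonhole those values go to them, so strike 4, 6 from B, F.
So 3 goes to B.

B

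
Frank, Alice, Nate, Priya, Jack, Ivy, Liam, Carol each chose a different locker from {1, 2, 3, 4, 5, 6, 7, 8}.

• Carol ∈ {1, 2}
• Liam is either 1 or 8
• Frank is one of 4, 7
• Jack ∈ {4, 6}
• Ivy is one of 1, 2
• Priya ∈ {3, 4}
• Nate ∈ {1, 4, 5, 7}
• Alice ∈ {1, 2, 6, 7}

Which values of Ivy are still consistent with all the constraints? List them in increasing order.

Among the 8 variables, 3 fits only Priya (and all 8 values in {1, 2, 3, 4, 5, 6, 7, 8} must be used), so Priya = 3.
The 7 still-open variables together cover exactly {1, 2, 4, 5, 6, 7, 8} — 7 values for 7 variables — and 5 appears only in Nate's list, so Nate = 5.
The 6 still-open variables together cover exactly {1, 2, 4, 6, 7, 8} — 6 values for 6 variables — and 8 appears only in Liam's list, so Liam = 8.
Ivy and Carol between them cover only {1, 2} — a naked pair. Remove those values from Alice.
No further eliminations apply; Ivy can still be any of 1, 2.

1, 2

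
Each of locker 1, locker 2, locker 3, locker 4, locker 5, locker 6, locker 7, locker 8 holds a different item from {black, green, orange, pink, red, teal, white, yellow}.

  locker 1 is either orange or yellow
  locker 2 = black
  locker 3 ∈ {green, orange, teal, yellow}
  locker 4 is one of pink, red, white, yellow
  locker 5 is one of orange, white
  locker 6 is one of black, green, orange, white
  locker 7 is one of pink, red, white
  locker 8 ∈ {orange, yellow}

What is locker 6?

locker 2's domain is down to {black}, so locker 2 = black. Eliminate black elsewhere: locker 6.
Among the 7 still-open variables, teal fits only locker 3 (and all 7 values in {green, orange, pink, red, teal, white, yellow} must be used), so locker 3 = teal.
The 6 still-open variables draw from only 6 values {green, orange, pink, red, white, yellow}, so each is used; only locker 6 can be green, hence locker 6 = green.

green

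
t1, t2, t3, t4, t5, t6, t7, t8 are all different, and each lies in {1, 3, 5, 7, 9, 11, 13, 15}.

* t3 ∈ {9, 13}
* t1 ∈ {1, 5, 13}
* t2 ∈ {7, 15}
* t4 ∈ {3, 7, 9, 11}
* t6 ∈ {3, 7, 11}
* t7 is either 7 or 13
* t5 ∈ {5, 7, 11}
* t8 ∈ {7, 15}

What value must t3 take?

9

The 8 variables together cover exactly {1, 3, 5, 7, 9, 11, 13, 15} — 8 values for 8 variables — and 1 appears only in t1's list, so t1 = 1.
Among the 7 still-open variables, 5 fits only t5 (and all 7 values in {3, 5, 7, 9, 11, 13, 15} must be used), so t5 = 5.
The 2 variables t2 and t8 are confined to {7, 15}, which locks those values in; drop them from t4, t6, t7.
That leaves t7 = 13. Remove 13 from t3.
So t3 = 9.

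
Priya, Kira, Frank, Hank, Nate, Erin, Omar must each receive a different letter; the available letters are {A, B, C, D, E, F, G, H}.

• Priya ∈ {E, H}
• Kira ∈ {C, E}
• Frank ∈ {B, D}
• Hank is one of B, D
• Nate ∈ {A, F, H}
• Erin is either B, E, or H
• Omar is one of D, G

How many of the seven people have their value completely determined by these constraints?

Frank and Hank share exactly the 2 values {B, D}; by pigeonhole those values go to them, so strike B, D from Erin, Omar.
That leaves Omar = G.
The 2 variables Priya and Erin are confined to {E, H}, which locks those values in; drop them from Kira, Nate.
Kira's domain is down to {C}, so Kira = C.
Determined: Kira=C, Omar=G. The other people each still have more than one consistent value. That makes 2.

2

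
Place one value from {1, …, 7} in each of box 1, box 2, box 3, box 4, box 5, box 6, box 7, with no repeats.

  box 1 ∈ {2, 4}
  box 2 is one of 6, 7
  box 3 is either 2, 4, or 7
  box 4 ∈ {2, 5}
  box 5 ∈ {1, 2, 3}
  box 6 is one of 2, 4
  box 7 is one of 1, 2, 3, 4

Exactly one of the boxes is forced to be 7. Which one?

Among the 7 variables, 5 fits only box 4 (and all 7 values in {1, 2, 3, 4, 5, 6, 7} must be used), so box 4 = 5.
The 6 still-open variables draw from only 6 values {1, 2, 3, 4, 6, 7}, so each is used; only box 2 can be 6, hence box 2 = 6.
Among the 5 still-open variables, 7 fits only box 3 (and all 5 values in {1, 2, 3, 4, 7} must be used), so box 3 = 7.

box 3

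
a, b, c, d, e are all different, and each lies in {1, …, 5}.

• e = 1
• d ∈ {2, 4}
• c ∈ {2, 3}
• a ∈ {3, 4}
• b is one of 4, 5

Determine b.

e has just one choice, so e = 1.
The 4 still-open variables together cover exactly {2, 3, 4, 5} — 4 values for 4 variables — and 5 appears only in b's list, so b = 5.

5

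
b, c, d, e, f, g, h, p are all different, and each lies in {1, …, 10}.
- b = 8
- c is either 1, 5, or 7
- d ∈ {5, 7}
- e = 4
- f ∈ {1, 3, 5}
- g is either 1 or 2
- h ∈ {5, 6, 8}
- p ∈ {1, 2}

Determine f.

b has just one choice, so b = 8. Strike 8 from h.
e must be 4 (only option left).
Among the 6 still-open variables, 3 fits only f (and all 6 values in {1, 2, 3, 5, 6, 7} must be used), so f = 3.

3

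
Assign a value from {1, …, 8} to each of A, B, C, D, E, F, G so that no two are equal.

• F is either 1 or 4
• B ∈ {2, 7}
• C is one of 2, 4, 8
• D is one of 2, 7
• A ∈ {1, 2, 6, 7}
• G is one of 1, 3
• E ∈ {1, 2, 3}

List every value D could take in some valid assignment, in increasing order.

2, 7

Among the 7 variables, 6 fits only A (and all 7 values in {1, 2, 3, 4, 6, 7, 8} must be used), so A = 6.
The 6 still-open variables draw from only 6 values {1, 2, 3, 4, 7, 8}, so each is used; only C can be 8, hence C = 8.
Among the 5 still-open variables, 4 fits only F (and all 5 values in {1, 2, 3, 4, 7} must be used), so F = 4.
The 2 variables B and D are confined to {2, 7}, which locks those values in; drop them from E.
No further eliminations apply; D can still be any of 2, 7.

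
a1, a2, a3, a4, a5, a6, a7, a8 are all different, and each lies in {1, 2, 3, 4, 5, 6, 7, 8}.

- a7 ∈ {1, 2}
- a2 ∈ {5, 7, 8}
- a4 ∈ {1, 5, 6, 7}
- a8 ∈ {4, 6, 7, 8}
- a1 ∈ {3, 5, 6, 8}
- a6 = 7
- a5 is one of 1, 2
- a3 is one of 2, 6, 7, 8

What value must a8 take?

a6's domain is down to {7}, so a6 = 7. Eliminate 7 elsewhere: a2, a3, a4, a8.
Among the 7 still-open variables, 3 fits only a1 (and all 7 values in {1, 2, 3, 4, 5, 6, 8} must be used), so a1 = 3.
Among the 6 still-open variables, 4 fits only a8 (and all 6 values in {1, 2, 4, 5, 6, 8} must be used), so a8 = 4.

4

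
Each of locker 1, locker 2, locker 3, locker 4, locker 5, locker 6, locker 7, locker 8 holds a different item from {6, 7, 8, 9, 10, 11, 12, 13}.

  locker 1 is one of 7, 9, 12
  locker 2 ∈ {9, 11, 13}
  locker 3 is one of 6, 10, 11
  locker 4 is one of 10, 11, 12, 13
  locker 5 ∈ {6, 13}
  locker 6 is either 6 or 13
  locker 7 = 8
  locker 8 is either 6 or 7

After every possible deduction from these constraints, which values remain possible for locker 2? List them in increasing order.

9, 11

locker 7 has just one choice, so locker 7 = 8.
locker 5 and locker 6 between them cover only {6, 13} — a naked pair. Remove those values from locker 2, locker 3, locker 4, locker 8.
That leaves locker 8 = 7. Remove 7 from locker 1.
No further eliminations apply; locker 2 can still be any of 9, 11.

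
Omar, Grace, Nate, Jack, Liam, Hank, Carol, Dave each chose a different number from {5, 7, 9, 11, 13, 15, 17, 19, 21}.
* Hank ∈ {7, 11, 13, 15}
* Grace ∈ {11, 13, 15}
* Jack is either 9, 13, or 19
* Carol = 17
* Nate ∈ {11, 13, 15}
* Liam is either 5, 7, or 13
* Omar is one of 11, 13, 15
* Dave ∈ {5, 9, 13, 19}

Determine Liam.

5

Carol has just one choice, so Carol = 17.
The 3 variables Omar, Grace, Nate are confined to {11, 13, 15}, which locks those values in; drop them from Jack, Liam, Hank, Dave.
Hank must be 7 (only option left). So Liam can't be 7.
So Liam = 5.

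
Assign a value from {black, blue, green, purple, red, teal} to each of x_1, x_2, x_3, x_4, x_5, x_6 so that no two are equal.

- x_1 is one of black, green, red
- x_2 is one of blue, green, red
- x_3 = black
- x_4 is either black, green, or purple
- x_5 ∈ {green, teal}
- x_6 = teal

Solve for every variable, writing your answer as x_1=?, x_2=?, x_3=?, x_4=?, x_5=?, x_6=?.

x_1=red, x_2=blue, x_3=black, x_4=purple, x_5=green, x_6=teal

x_3 has just one choice, so x_3 = black. Remove black from x_1, x_4.
x_6's domain is down to {teal}, so x_6 = teal. Strike teal from x_5.
That leaves x_5 = green. Remove green from x_1, x_2, x_4.
x_1 must be red (only option left). Strike red from x_2.
x_2's domain is down to {blue}, so x_2 = blue.
x_4's domain is down to {purple}, so x_4 = purple.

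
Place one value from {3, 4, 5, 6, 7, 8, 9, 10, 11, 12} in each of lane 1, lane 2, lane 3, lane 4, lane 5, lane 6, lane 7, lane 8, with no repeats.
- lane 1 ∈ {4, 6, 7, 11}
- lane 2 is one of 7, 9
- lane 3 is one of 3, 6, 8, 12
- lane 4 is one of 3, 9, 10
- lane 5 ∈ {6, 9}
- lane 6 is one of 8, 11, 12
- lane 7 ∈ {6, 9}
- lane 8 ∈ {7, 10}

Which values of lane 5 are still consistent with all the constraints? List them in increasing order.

lane 5 and lane 7 between them cover only {6, 9} — a naked pair. Remove those values from lane 1, lane 2, lane 3, lane 4.
lane 2 has just one choice, so lane 2 = 7. Eliminate 7 elsewhere: lane 1, lane 8.
lane 8's domain is down to {10}, so lane 8 = 10. Eliminate 10 elsewhere: lane 4.
lane 4 has just one choice, so lane 4 = 3. Eliminate 3 elsewhere: lane 3.
No further eliminations apply; lane 5 can still be any of 6, 9.

6, 9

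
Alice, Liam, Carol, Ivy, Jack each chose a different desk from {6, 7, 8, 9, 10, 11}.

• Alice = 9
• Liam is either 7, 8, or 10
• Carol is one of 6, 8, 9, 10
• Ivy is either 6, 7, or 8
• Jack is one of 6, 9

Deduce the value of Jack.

6

Alice has just one choice, so Alice = 9. So Carol, Jack can't be 9.
So Jack = 6.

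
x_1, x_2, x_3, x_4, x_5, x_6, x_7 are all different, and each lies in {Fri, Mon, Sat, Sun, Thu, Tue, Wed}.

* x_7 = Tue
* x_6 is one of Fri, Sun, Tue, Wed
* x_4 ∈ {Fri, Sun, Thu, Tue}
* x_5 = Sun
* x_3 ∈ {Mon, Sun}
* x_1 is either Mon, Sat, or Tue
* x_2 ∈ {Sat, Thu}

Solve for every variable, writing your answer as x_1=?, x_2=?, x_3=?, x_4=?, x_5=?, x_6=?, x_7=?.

x_5's domain is down to {Sun}, so x_5 = Sun. Eliminate Sun elsewhere: x_3, x_4, x_6.
x_7 must be Tue (only option left). Remove Tue from x_1, x_4, x_6.
x_3 must be Mon (only option left). Eliminate Mon elsewhere: x_1.
x_1 has just one choice, so x_1 = Sat. Strike Sat from x_2.
x_2's domain is down to {Thu}, so x_2 = Thu. Eliminate Thu elsewhere: x_4.
That leaves x_4 = Fri. So x_6 can't be Fri.
x_6's domain is down to {Wed}, so x_6 = Wed.

x_1=Sat, x_2=Thu, x_3=Mon, x_4=Fri, x_5=Sun, x_6=Wed, x_7=Tue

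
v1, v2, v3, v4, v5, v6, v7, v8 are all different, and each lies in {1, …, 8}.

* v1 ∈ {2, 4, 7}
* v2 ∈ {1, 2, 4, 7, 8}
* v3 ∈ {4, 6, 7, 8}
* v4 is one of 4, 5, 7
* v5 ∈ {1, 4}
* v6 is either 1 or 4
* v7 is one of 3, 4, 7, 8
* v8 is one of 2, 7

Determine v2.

The 8 variables together cover exactly {1, 2, 3, 4, 5, 6, 7, 8} — 8 values for 8 variables — and 3 appears only in v7's list, so v7 = 3.
The 7 still-open variables draw from only 7 values {1, 2, 4, 5, 6, 7, 8}, so each is used; only v4 can be 5, hence v4 = 5.
The 6 still-open variables draw from only 6 values {1, 2, 4, 6, 7, 8}, so each is used; only v3 can be 6, hence v3 = 6.
The 5 still-open variables together cover exactly {1, 2, 4, 7, 8} — 5 values for 5 variables — and 8 appears only in v2's list, so v2 = 8.

8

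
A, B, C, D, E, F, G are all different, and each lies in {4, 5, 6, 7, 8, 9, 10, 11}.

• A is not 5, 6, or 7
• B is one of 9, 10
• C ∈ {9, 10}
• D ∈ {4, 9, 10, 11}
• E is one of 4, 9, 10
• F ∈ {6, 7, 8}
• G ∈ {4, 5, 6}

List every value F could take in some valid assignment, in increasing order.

The 2 variables B and C are confined to {9, 10}, which locks those values in; drop them from A, D, E.
E has just one choice, so E = 4. Eliminate 4 elsewhere: A, D, G.
D's domain is down to {11}, so D = 11. Strike 11 from A.
A must be 8 (only option left). Eliminate 8 elsewhere: F.
No further eliminations apply; F can still be any of 6, 7.

6, 7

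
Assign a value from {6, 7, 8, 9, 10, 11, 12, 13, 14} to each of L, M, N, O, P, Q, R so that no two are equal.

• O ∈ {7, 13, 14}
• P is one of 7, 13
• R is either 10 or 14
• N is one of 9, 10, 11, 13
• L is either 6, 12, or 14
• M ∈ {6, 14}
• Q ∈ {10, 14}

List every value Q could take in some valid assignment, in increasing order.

10, 14

Q and R share exactly the 2 values {10, 14}; by pigeonhole those values go to them, so strike 10, 14 from L, M, N, O.
M has just one choice, so M = 6. Strike 6 from L.
L has just one choice, so L = 12.
O and P share exactly the 2 values {7, 13}; by pigeonhole those values go to them, so strike 7, 13 from N.
No further eliminations apply; Q can still be any of 10, 14.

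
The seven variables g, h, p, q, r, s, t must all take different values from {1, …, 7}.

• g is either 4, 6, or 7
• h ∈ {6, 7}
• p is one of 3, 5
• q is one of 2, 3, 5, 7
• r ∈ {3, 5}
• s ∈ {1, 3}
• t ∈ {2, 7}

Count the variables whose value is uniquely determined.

The 7 variables together cover exactly {1, 2, 3, 4, 5, 6, 7} — 7 values for 7 variables — and 1 appears only in s's list, so s = 1.
The 6 still-open variables together cover exactly {2, 3, 4, 5, 6, 7} — 6 values for 6 variables — and 4 appears only in g's list, so g = 4.
Among the 5 still-open variables, 6 fits only h (and all 5 values in {2, 3, 5, 6, 7} must be used), so h = 6.
p and r between them cover only {3, 5} — a naked pair. Remove those values from q.
Determined: g=4, h=6, s=1. The other variables each still have more than one consistent value. That makes 3.

3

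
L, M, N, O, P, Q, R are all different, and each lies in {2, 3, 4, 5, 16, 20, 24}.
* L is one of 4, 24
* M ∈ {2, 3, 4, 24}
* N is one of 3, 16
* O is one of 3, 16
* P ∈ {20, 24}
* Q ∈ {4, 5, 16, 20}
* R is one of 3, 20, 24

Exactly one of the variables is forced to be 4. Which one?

L

Among the 7 variables, 2 fits only M (and all 7 values in {2, 3, 4, 5, 16, 20, 24} must be used), so M = 2.
The 6 still-open variables draw from only 6 values {3, 4, 5, 16, 20, 24}, so each is used; only Q can be 5, hence Q = 5.
The 5 still-open variables together cover exactly {3, 4, 16, 20, 24} — 5 values for 5 variables — and 4 appears only in L's list, so L = 4.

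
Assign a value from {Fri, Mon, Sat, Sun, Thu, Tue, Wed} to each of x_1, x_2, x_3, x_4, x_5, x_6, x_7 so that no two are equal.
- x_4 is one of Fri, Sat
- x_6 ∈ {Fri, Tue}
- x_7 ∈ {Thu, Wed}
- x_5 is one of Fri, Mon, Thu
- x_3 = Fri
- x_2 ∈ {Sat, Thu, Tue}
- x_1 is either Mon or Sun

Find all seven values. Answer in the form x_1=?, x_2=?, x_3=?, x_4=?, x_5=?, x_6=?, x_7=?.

x_3 must be Fri (only option left). Strike Fri from x_4, x_5, x_6.
x_4's domain is down to {Sat}, so x_4 = Sat. Remove Sat from x_2.
x_6's domain is down to {Tue}, so x_6 = Tue. So x_2 can't be Tue.
That leaves x_2 = Thu. Remove Thu from x_5, x_7.
That leaves x_5 = Mon. Strike Mon from x_1.
x_7 must be Wed (only option left).
That leaves x_1 = Sun.

x_1=Sun, x_2=Thu, x_3=Fri, x_4=Sat, x_5=Mon, x_6=Tue, x_7=Wed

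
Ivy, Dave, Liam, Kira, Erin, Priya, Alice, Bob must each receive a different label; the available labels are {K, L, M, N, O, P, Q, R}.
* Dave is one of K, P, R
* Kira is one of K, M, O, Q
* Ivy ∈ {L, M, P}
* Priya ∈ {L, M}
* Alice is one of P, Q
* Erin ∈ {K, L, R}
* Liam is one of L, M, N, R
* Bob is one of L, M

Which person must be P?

Ivy

Among the 8 variables, N fits only Liam (and all 8 values in {K, L, M, N, O, P, Q, R} must be used), so Liam = N.
The 7 still-open variables together cover exactly {K, L, M, O, P, Q, R} — 7 values for 7 variables — and O appears only in Kira's list, so Kira = O.
The 6 still-open variables draw from only 6 values {K, L, M, P, Q, R}, so each is used; only Alice can be Q, hence Alice = Q.
Priya and Bob share exactly the 2 values {L, M}; by pigeonhole those values go to them, so strike L, M from Ivy, Erin.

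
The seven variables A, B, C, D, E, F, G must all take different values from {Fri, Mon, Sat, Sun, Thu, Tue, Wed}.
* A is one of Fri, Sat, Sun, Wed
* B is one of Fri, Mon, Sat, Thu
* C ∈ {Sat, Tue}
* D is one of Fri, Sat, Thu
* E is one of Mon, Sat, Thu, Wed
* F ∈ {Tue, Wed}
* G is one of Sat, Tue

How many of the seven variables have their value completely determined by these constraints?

The 7 variables draw from only 7 values {Fri, Mon, Sat, Sun, Thu, Tue, Wed}, so each is used; only A can be Sun, hence A = Sun.
C and G share exactly the 2 values {Sat, Tue}; by pigeonhole those values go to them, so strike Sat, Tue from B, D, E, F.
F's domain is down to {Wed}, so F = Wed. So E can't be Wed.
Determined: A=Sun, F=Wed. The other variables each still have more than one consistent value. That makes 2.

2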